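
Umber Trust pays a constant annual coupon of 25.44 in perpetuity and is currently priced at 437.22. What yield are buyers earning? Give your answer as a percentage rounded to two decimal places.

P = C/r ⇒ r = C/P = 25.44/437.22 = 0.058186

5.82%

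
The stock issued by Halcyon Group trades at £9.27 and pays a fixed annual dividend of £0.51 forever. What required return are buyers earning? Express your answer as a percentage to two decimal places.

5.50%

P = C/r ⇒ r = C/P = £0.51/£9.27 = 0.055016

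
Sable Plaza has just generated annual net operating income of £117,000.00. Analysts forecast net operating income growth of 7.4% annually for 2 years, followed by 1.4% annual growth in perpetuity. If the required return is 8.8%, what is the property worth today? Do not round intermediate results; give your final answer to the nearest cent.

D_1 = 125658.00000
D_2 = 134956.69200
Terminal value at year 2: TV = D_2×(1+g_2)/(r−g_2) = 136846.08569/0.074 = 1849271.42822
P_0 = D_1/(1+r)^1 + D_2/(1+r)^2 + TV/(1+r)^2
    = 115494.48529 + 114008.34302 + 1562222.43003 = 1791725.25835

£1791725.26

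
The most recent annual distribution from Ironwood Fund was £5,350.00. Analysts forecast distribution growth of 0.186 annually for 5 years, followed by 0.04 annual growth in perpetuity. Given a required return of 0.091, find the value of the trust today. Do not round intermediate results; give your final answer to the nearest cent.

£200225.48

D_1 = 6345.10000
D_2 = 7525.28860
D_3 = 8924.99228
D_4 = 10585.04084
D_5 = 12553.85844
Terminal value at year 5: TV = D_5×(1+g_2)/(r−g_2) = 13056.01278/0.051 = 256000.25055
P_0 = D_1/(1+r)^1 + D_2/(1+r)^2 + D_3/(1+r)^3 + D_4/(1+r)^4 + D_5/(1+r)^5 + TV/(1+r)^5
    = 5815.85701 + 6322.27902 + 6872.79828 + 7471.25459 + 8121.82213 + 165621.47093 = 200225.48197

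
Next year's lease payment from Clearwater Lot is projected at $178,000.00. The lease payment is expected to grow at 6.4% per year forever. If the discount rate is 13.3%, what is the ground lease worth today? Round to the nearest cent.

Growing perpetuity: P = D₁ / (r − g) = $178,000.0000 / (0.133 − 0.064) = $2,579,710.14

$2579710.14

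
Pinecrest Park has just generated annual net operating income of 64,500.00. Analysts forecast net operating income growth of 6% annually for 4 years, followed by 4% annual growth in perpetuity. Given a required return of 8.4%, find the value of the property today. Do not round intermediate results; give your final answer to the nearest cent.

D_1 = 68370.00000
D_2 = 72472.20000
D_3 = 76820.53200
D_4 = 81429.76392
Terminal value at year 4: TV = D_4×(1+g_2)/(r−g_2) = 84686.95448/0.044 = 1924703.51084
P_0 = D_1/(1+r)^1 + D_2/(1+r)^2 + D_3/(1+r)^3 + D_4/(1+r)^4 + TV/(1+r)^4
    = 63071.95572 + 61675.52866 + 60310.01880 + 58974.74163 + 1393948.43846 = 1637980.68326

1637980.68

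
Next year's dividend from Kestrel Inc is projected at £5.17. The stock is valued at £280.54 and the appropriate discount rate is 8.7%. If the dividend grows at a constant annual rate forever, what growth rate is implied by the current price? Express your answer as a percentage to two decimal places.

6.86%

P = D₁/(r−g) ⇒ g = r − D₁/P = 0.087 − £5.17/£280.54 = 0.068571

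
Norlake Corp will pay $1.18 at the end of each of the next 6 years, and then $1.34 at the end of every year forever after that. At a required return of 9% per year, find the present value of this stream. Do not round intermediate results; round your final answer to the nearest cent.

$14.17

PV of 6-year annuity: $1.18 × [1 − (1+0.09)^−6] / 0.09 = 5.29338
Perpetuity value at year 6: $1.34 / 0.09 = 14.88889
PV of perpetuity: 14.88889 / (1+0.09)^6 = 8.87776
Total PV = 5.29338 + 8.87776 = 14.17114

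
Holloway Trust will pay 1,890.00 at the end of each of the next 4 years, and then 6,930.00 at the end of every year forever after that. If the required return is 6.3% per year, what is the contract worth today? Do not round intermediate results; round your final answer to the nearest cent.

92655.17

PV of 4-year annuity: 1,890.00 × [1 − (1+0.063)^−4] / 0.063 = 6504.31037
Perpetuity value at year 4: 6,930.00 / 0.063 = 110000.00000
PV of perpetuity: 110000.00000 / (1+0.063)^4 = 86150.86197
Total PV = 6504.31037 + 86150.86197 = 92655.17234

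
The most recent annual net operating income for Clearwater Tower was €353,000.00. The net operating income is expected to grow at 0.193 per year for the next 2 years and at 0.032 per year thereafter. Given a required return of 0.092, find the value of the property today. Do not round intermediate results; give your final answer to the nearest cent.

D_1 = 421129.00000
D_2 = 502406.89700
Terminal value at year 2: TV = D_2×(1+g_2)/(r−g_2) = 518483.91770/0.06 = 8641398.62840
P_0 = D_1/(1+r)^1 + D_2/(1+r)^2 + TV/(1+r)^2
    = 385649.26740 + 421318.29305 + 7246674.64041 = 8053642.20085

€8053642.20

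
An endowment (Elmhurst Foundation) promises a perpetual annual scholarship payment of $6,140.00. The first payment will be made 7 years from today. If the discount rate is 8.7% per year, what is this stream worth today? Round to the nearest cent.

Value at end of year 6: C / r = $6,140.00 / 0.087 = $70,574.7126
Discount to today: PV = $70,574.7126 / (1 + 0.087)^6 = $70,574.7126 / 1.649595 = $42,783.06

$42783.06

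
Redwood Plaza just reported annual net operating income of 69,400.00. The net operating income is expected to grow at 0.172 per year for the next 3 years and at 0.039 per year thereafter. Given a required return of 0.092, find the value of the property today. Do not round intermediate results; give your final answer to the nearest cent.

1922176.49

D_1 = 81336.80000
D_2 = 95326.72960
D_3 = 111722.92709
Terminal value at year 3: TV = D_3×(1+g_2)/(r−g_2) = 116080.12125/0.053 = 2190190.96694
P_0 = D_1/(1+r)^1 + D_2/(1+r)^2 + D_3/(1+r)^3 + TV/(1+r)^3
    = 74484.24908 + 79940.97063 + 85797.45199 + 1681953.82305 = 1922176.49475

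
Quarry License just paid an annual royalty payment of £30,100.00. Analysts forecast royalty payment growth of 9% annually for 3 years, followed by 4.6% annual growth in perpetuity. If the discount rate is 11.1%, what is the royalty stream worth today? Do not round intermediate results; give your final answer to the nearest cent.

£544356.50

D_1 = 32809.00000
D_2 = 35761.81000
D_3 = 38980.37290
Terminal value at year 3: TV = D_3×(1+g_2)/(r−g_2) = 40773.47005/0.065 = 627284.15467
P_0 = D_1/(1+r)^1 + D_2/(1+r)^2 + D_3/(1+r)^3 + TV/(1+r)^3
    = 29531.05311 + 28972.86038 + 28425.21856 + 457427.36324 = 544356.49528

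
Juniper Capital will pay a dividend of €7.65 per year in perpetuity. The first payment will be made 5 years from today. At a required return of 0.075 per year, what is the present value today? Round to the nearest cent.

Value at end of year 4: C / r = €7.65 / 0.075 = €102.0000
Discount to today: PV = €102.0000 / (1 + 0.075)^4 = €102.0000 / 1.335469 = €76.38

€76.38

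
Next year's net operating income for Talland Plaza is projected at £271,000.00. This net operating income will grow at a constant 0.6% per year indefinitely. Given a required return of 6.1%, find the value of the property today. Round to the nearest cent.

£4927272.73

Growing perpetuity: P = D₁ / (r − g) = £271,000.0000 / (0.061 − 0.006) = £4,927,272.73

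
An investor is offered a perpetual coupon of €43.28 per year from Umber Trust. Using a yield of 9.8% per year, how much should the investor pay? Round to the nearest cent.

Level perpetuity: PV = C / r = €43.28 / 0.098 = €441.63

€441.63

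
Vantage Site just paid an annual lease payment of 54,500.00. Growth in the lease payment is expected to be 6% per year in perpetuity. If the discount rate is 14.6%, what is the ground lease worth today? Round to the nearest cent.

D₁ = D₀ × (1 + g) = 54,500.00 × 1.06 = 57,770.0000
Growing perpetuity: P = D₁ / (r − g) = 57,770.0000 / (0.146 − 0.06) = 671,744.19

671744.19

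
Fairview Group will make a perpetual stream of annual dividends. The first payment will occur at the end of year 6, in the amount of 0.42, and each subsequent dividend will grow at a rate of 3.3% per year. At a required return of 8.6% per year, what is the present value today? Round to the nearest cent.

5.25

Value at end of year 5: C₁ / (r − g) = 0.42 / (0.086 − 0.033) = 7.9245
Discount to today: PV = 7.9245 / (1 + 0.086)^5 = 7.9245 / 1.510599 = 5.25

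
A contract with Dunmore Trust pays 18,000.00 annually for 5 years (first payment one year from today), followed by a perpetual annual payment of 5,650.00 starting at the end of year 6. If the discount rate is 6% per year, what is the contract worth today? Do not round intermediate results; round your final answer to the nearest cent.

146189.36

PV of 5-year annuity: 18,000.00 × [1 − (1+0.06)^−5] / 0.06 = 75822.54814
Perpetuity value at year 5: 5,650.00 / 0.06 = 94166.66667
PV of perpetuity: 94166.66667 / (1+0.06)^5 = 70366.81128
Total PV = 75822.54814 + 70366.81128 = 146189.35942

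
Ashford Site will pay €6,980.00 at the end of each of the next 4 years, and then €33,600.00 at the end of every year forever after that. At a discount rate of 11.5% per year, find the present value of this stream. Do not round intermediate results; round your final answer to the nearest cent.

€210460.79

PV of 4-year annuity: €6,980.00 × [1 − (1+0.115)^−4] / 0.115 = 21425.90432
Perpetuity value at year 4: €33,600.00 / 0.115 = 292173.91304
PV of perpetuity: 292173.91304 / (1+0.115)^4 = 189034.88938
Total PV = 21425.90432 + 189034.88938 = 210460.79370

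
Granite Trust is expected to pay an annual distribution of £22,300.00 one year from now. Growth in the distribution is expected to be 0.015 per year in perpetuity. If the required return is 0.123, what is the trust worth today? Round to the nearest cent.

Growing perpetuity: P = D₁ / (r − g) = £22,300.0000 / (0.123 − 0.015) = £206,481.48

£206481.48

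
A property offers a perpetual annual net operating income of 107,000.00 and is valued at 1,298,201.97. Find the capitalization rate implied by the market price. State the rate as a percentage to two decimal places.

8.24%

P = C/r ⇒ r = C/P = 107,000.00/1,298,201.97 = 0.082422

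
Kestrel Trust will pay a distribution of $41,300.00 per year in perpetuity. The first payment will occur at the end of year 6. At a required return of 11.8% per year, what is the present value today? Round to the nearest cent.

Value at end of year 5: C / r = $41,300.00 / 0.118 = $350,000.0000
Discount to today: PV = $350,000.0000 / (1 + 0.118)^5 = $350,000.0000 / 1.746663 = $200,382.15

$200382.15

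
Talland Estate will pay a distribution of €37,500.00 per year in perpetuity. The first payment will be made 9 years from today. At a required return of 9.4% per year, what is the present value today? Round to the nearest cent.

Value at end of year 8: C / r = €37,500.00 / 0.094 = €398,936.1702
Discount to today: PV = €398,936.1702 / (1 + 0.094)^8 = €398,936.1702 / 2.051817 = €194,430.70

€194430.70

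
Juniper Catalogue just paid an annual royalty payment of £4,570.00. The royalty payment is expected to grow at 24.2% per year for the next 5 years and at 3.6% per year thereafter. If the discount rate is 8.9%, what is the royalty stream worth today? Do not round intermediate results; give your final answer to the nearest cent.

£206858.96

D_1 = 5675.94000
D_2 = 7049.51748
D_3 = 8755.50071
D_4 = 10874.33188
D_5 = 13505.92020
Terminal value at year 5: TV = D_5×(1+g_2)/(r−g_2) = 13992.13332/0.053 = 264002.51556
P_0 = D_1/(1+r)^1 + D_2/(1+r)^2 + D_3/(1+r)^3 + D_4/(1+r)^4 + D_5/(1+r)^5 + TV/(1+r)^5
    = 5212.06612 + 5944.33987 + 6779.49506 + 7731.98610 + 8818.29819 + 172372.77222 = 206858.95754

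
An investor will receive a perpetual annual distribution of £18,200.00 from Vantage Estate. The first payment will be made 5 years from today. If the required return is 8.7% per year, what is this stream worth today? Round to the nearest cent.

Value at end of year 4: C / r = £18,200.00 / 0.087 = £209,195.4023
Discount to today: PV = £209,195.4023 / (1 + 0.087)^4 = £209,195.4023 / 1.396105 = £149,842.14

£149842.14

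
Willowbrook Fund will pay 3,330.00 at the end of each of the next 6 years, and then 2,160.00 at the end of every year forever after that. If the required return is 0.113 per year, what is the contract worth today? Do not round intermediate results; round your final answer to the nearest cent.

PV of 6-year annuity: 3,330.00 × [1 − (1+0.113)^−6] / 0.113 = 13966.77413
Perpetuity value at year 6: 2,160.00 / 0.113 = 19115.04425
PV of perpetuity: 19115.04425 / (1+0.113)^6 = 10055.51508
Total PV = 13966.77413 + 10055.51508 = 24022.28921

24022.29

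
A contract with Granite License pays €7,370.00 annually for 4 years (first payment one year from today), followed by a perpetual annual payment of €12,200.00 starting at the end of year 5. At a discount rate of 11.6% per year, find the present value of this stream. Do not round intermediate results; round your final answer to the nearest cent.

PV of 4-year annuity: €7,370.00 × [1 − (1+0.116)^−4] / 0.116 = 22575.16443
Perpetuity value at year 4: €12,200.00 / 0.116 = 105172.41379
PV of perpetuity: 105172.41379 / (1+0.116)^4 = 67802.39941
Total PV = 22575.16443 + 67802.39941 = 90377.56383

€90377.56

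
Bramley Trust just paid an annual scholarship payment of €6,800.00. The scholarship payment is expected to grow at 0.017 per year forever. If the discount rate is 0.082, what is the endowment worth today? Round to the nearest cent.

D₁ = D₀ × (1 + g) = €6,800.00 × 1.017 = €6,915.6000
Growing perpetuity: P = D₁ / (r − g) = €6,915.6000 / (0.082 − 0.017) = €106,393.85

€106393.85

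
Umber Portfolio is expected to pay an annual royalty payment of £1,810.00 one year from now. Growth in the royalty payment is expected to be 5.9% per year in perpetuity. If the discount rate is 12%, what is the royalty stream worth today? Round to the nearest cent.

£29672.13

Growing perpetuity: P = D₁ / (r − g) = £1,810.0000 / (0.12 − 0.059) = £29,672.13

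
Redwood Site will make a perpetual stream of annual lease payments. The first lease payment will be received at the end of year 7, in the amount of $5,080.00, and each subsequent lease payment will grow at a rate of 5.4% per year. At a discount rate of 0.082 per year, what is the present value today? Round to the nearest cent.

$113068.63

Value at end of year 6: C₁ / (r − g) = $5,080.00 / (0.082 − 0.054) = $181,428.5714
Discount to today: PV = $181,428.5714 / (1 + 0.082)^6 = $181,428.5714 / 1.604588 = $113,068.63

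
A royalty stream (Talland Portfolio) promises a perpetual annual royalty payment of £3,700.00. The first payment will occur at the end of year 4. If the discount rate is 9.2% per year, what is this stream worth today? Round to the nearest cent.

Value at end of year 3: C / r = £3,700.00 / 0.092 = £40,217.3913
Discount to today: PV = £40,217.3913 / (1 + 0.092)^3 = £40,217.3913 / 1.302171 = £30,884.88

£30884.88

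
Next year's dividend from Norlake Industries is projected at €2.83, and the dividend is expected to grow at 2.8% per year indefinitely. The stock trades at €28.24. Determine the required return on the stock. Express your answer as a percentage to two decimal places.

12.82%

P = D₁/(r − g) ⇒ r = D₁/P + g = €2.8300/€28.24 + 0.028 = 0.100212 + 0.028 = 0.128212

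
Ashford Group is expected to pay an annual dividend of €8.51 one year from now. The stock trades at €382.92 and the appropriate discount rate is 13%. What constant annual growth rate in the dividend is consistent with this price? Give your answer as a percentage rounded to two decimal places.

10.78%

P = D₁/(r−g) ⇒ g = r − D₁/P = 0.13 − €8.51/€382.92 = 0.107776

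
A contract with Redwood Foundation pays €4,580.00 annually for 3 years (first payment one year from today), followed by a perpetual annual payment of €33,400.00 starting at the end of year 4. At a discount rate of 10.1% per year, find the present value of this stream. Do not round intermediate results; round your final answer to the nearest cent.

€259147.98

PV of 3-year annuity: €4,580.00 × [1 − (1+0.101)^−3] / 0.101 = 11369.76019
Perpetuity value at year 3: €33,400.00 / 0.101 = 330693.06931
PV of perpetuity: 330693.06931 / (1+0.101)^3 = 247778.22422
Total PV = 11369.76019 + 247778.22422 = 259147.98441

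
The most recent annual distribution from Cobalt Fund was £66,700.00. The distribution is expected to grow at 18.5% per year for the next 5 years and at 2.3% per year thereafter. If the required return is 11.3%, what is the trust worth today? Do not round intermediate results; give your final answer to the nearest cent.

D_1 = 79039.50000
D_2 = 93661.80750
D_3 = 110989.24189
D_4 = 131522.25164
D_5 = 155853.86819
Terminal value at year 5: TV = D_5×(1+g_2)/(r−g_2) = 159438.50716/0.09 = 1771538.96842
P_0 = D_1/(1+r)^1 + D_2/(1+r)^2 + D_3/(1+r)^3 + D_4/(1+r)^4 + D_5/(1+r)^5 + TV/(1+r)^5
    = 71014.82480 + 75608.77573 + 80499.90947 + 85707.45078 + 91251.86808 + 1037229.56720 = 1441312.39606

£1441312.40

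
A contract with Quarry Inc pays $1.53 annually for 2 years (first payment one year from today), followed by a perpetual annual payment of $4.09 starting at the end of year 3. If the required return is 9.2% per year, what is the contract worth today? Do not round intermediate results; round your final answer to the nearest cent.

$39.97

PV of 2-year annuity: $1.53 × [1 − (1+0.092)^−2] / 0.092 = 2.68416
Perpetuity value at year 2: $4.09 / 0.092 = 44.45652
PV of perpetuity: 44.45652 / (1+0.092)^2 = 37.28123
Total PV = 2.68416 + 37.28123 = 39.96538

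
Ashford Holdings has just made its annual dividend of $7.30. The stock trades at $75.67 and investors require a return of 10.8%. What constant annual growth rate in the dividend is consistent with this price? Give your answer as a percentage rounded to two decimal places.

P = D₀(1+g)/(r−g) ⇒ P(r−g) = D₀(1+g) ⇒ g(P+D₀) = P·r − D₀
g = (P·r − D₀)/(P + D₀) = ($75.67×0.108 − $7.30) / ($75.67 + $7.30) = 0.010514

1.05%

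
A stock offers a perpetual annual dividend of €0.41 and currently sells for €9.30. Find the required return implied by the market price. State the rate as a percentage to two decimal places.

4.41%

P = C/r ⇒ r = C/P = €0.41/€9.30 = 0.044086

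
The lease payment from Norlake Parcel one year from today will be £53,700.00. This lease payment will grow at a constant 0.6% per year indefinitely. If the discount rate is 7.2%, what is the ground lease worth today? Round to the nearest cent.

Growing perpetuity: P = D₁ / (r − g) = £53,700.0000 / (0.072 − 0.006) = £813,636.36

£813636.36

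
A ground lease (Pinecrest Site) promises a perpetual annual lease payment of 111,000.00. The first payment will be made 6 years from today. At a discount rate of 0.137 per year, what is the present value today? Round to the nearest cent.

Value at end of year 5: C / r = 111,000.00 / 0.137 = 810,218.9781
Discount to today: PV = 810,218.9781 / (1 + 0.137)^5 = 810,218.9781 / 1.900213 = 426,383.20

426383.20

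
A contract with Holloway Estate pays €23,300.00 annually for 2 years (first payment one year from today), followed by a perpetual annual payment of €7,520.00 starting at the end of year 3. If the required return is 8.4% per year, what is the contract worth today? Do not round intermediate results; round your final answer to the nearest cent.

€117510.15

PV of 2-year annuity: €23,300.00 × [1 − (1+0.084)^−2] / 0.084 = 41323.30714
Perpetuity value at year 2: €7,520.00 / 0.084 = 89523.80952
PV of perpetuity: 89523.80952 / (1+0.084)^2 = 76186.84516
Total PV = 41323.30714 + 76186.84516 = 117510.15230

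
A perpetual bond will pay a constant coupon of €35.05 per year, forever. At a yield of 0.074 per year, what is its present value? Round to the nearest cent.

Level perpetuity: PV = C / r = €35.05 / 0.074 = €473.65

€473.65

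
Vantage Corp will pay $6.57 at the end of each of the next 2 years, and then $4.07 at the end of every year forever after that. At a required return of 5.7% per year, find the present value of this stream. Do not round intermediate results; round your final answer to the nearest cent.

PV of 2-year annuity: $6.57 × [1 − (1+0.057)^−2] / 0.057 = 12.09622
Perpetuity value at year 2: $4.07 / 0.057 = 71.40351
PV of perpetuity: 71.40351 / (1+0.057)^2 = 63.91011
Total PV = 12.09622 + 63.91011 = 76.00633

$76.01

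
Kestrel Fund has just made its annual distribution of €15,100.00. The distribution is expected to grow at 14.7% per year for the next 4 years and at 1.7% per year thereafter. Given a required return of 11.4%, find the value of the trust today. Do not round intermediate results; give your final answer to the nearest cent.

D_1 = 17319.70000
D_2 = 19865.69590
D_3 = 22785.95320
D_4 = 26135.48832
Terminal value at year 4: TV = D_4×(1+g_2)/(r−g_2) = 26579.79162/0.097 = 274018.47030
P_0 = D_1/(1+r)^1 + D_2/(1+r)^2 + D_3/(1+r)^3 + D_4/(1+r)^4 + TV/(1+r)^4
    = 15547.30700 + 16007.86457 + 16482.06523 + 16970.31312 + 177925.86022 = 242933.41014

€242933.41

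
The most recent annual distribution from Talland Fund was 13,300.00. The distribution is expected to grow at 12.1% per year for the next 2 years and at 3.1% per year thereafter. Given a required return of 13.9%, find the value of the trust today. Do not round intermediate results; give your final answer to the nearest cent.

148957.25

D_1 = 14909.30000
D_2 = 16713.32530
Terminal value at year 2: TV = D_2×(1+g_2)/(r−g_2) = 17231.43838/0.108 = 159550.35541
P_0 = D_1/(1+r)^1 + D_2/(1+r)^2 + TV/(1+r)^2
    = 13089.81563 + 12882.95287 + 122984.48527 = 148957.25376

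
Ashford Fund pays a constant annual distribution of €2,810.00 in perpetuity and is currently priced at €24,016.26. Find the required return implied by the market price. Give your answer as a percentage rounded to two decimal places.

11.70%

P = C/r ⇒ r = C/P = €2,810.00/€24,016.26 = 0.117004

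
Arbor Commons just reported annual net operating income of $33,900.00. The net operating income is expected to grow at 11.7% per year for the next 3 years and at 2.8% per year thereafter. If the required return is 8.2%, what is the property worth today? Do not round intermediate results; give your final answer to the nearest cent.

D_1 = 37866.30000
D_2 = 42296.65710
D_3 = 47245.36598
Terminal value at year 3: TV = D_3×(1+g_2)/(r−g_2) = 48568.23623/0.054 = 899411.78200
P_0 = D_1/(1+r)^1 + D_2/(1+r)^2 + D_3/(1+r)^3 + TV/(1+r)^3
    = 34996.58041 + 36128.63245 + 37297.30356 + 710030.14922 = 818452.66564

$818452.67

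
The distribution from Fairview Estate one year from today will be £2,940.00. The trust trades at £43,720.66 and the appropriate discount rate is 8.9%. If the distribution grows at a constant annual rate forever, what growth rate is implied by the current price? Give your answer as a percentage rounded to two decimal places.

2.18%

P = D₁/(r−g) ⇒ g = r − D₁/P = 0.089 − £2,940.00/£43,720.66 = 0.021755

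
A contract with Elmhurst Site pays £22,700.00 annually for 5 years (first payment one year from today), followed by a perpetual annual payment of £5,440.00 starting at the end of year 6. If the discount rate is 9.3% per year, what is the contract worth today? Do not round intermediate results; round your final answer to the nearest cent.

PV of 5-year annuity: £22,700.00 × [1 − (1+0.093)^−5] / 0.093 = 87612.05243
Perpetuity value at year 5: £5,440.00 / 0.093 = 58494.62366
PV of perpetuity: 58494.62366 / (1+0.093)^5 = 37498.60757
Total PV = 87612.05243 + 37498.60757 = 125110.66000

£125110.66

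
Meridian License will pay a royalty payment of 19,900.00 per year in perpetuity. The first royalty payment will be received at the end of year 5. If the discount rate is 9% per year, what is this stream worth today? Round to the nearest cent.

Value at end of year 4: C / r = 19,900.00 / 0.09 = 221,111.1111
Discount to today: PV = 221,111.1111 / (1 + 0.09)^4 = 221,111.1111 / 1.411582 = 156,640.69

156640.69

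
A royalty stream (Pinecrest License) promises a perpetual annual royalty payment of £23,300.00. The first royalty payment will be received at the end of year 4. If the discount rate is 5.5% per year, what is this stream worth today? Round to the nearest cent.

£360774.52

Value at end of year 3: C / r = £23,300.00 / 0.055 = £423,636.3636
Discount to today: PV = £423,636.3636 / (1 + 0.055)^3 = £423,636.3636 / 1.174241 = £360,774.52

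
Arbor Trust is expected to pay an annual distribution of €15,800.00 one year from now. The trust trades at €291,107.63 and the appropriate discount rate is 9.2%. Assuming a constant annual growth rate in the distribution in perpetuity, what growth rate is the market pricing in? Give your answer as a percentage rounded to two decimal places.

P = D₁/(r−g) ⇒ g = r − D₁/P = 0.092 − €15,800.00/€291,107.63 = 0.037725

3.77%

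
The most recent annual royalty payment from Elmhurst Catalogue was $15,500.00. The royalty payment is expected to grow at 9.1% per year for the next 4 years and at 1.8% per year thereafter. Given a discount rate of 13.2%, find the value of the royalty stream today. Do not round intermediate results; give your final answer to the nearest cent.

D_1 = 16910.50000
D_2 = 18449.35550
D_3 = 20128.24685
D_4 = 21959.91731
Terminal value at year 4: TV = D_4×(1+g_2)/(r−g_2) = 22355.19583/0.114 = 196098.20900
P_0 = D_1/(1+r)^1 + D_2/(1+r)^2 + D_3/(1+r)^3 + D_4/(1+r)^4 + TV/(1+r)^4
    = 14938.60424 + 14397.54172 + 13876.07599 + 13373.49726 + 119422.98432 = 176008.70353

$176008.70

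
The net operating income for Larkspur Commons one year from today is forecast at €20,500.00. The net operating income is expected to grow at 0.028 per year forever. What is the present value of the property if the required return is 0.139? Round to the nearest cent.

Growing perpetuity: P = D₁ / (r − g) = €20,500.0000 / (0.139 − 0.028) = €184,684.68

€184684.68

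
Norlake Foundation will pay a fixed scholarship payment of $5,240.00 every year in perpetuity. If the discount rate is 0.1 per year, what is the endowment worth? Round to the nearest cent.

Level perpetuity: PV = C / r = $5,240.00 / 0.1 = $52,400.00

$52400.00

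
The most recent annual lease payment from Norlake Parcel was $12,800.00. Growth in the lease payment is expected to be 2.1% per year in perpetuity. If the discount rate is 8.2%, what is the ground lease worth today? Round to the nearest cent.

$214242.62

D₁ = D₀ × (1 + g) = $12,800.00 × 1.021 = $13,068.8000
Growing perpetuity: P = D₁ / (r − g) = $13,068.8000 / (0.082 − 0.021) = $214,242.62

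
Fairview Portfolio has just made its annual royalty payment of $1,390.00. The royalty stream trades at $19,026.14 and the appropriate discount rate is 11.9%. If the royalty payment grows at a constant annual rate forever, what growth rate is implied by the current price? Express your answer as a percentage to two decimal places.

P = D₀(1+g)/(r−g) ⇒ P(r−g) = D₀(1+g) ⇒ g(P+D₀) = P·r − D₀
g = (P·r − D₀)/(P + D₀) = ($19,026.14×0.119 − $1,390.00) / ($19,026.14 + $1,390.00) = 0.042815

4.28%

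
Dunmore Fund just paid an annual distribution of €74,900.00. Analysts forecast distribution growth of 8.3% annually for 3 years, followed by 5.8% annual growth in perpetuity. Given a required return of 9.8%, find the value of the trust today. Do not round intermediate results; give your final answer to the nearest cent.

D_1 = 81116.70000
D_2 = 87849.38610
D_3 = 95140.88515
Terminal value at year 3: TV = D_3×(1+g_2)/(r−g_2) = 100659.05648/0.04 = 2516476.41212
P_0 = D_1/(1+r)^1 + D_2/(1+r)^2 + D_3/(1+r)^3 + TV/(1+r)^3
    = 73876.77596 + 72867.53038 + 71872.07232 + 1901016.31280 = 2119632.69146

€2119632.69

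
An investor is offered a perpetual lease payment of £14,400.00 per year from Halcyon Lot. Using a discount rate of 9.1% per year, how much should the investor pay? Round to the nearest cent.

£158241.76

Level perpetuity: PV = C / r = £14,400.00 / 0.091 = £158,241.76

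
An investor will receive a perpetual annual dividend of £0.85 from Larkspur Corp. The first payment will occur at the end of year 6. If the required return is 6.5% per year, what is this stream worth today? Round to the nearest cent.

Value at end of year 5: C / r = £0.85 / 0.065 = £13.0769
Discount to today: PV = £13.0769 / (1 + 0.065)^5 = £13.0769 / 1.370087 = £9.54

£9.54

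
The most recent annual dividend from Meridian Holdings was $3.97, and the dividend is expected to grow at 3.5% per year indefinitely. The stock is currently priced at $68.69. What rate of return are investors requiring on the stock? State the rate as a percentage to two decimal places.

D₁ = $3.97 × 1.035 = $4.1090
P = D₁/(r − g) ⇒ r = D₁/P + g = $4.1090/$68.69 + 0.035 = 0.059819 + 0.035 = 0.094819

9.48%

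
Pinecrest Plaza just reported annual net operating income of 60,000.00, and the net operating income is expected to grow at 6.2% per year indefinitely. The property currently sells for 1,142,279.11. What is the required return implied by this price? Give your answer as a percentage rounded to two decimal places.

D₁ = 60,000.00 × 1.062 = 63,720.0000
P = D₁/(r − g) ⇒ r = D₁/P + g = 63,720.0000/1,142,279.11 + 0.062 = 0.055783 + 0.062 = 0.117783

11.78%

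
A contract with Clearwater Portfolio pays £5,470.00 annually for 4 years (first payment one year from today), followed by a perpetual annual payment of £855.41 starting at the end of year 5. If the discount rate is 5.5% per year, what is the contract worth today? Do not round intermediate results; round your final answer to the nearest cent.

PV of 4-year annuity: £5,470.00 × [1 − (1+0.055)^−4] / 0.055 = 19173.17117
Perpetuity value at year 4: £855.41 / 0.055 = 15552.90909
PV of perpetuity: 15552.90909 / (1+0.055)^4 = 12554.56863
Total PV = 19173.17117 + 12554.56863 = 31727.73979

£31727.74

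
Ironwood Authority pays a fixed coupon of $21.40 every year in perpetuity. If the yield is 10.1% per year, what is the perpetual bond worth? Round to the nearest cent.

$211.88

Level perpetuity: PV = C / r = $21.40 / 0.101 = $211.88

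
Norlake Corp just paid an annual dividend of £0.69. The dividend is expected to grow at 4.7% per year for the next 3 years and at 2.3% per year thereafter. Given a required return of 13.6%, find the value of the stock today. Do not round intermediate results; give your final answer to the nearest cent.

£6.65

D_1 = 0.72243
D_2 = 0.75638
D_3 = 0.79193
Terminal value at year 3: TV = D_3×(1+g_2)/(r−g_2) = 0.81015/0.113 = 7.16946
P_0 = D_1/(1+r)^1 + D_2/(1+r)^2 + D_3/(1+r)^3 + TV/(1+r)^3
    = 0.63594 + 0.58612 + 0.54020 + 4.89048 = 6.65274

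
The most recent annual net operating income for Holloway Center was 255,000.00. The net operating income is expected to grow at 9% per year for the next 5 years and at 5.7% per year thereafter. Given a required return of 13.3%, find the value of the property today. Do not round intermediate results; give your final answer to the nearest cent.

D_1 = 277950.00000
D_2 = 302965.50000
D_3 = 330232.39500
D_4 = 359953.31055
D_5 = 392349.10850
Terminal value at year 5: TV = D_5×(1+g_2)/(r−g_2) = 414713.00768/0.076 = 5456750.10110
P_0 = D_1/(1+r)^1 + D_2/(1+r)^2 + D_3/(1+r)^3 + D_4/(1+r)^4 + D_5/(1+r)^5 + TV/(1+r)^5
    = 245322.15357 + 236011.60406 + 227054.41167 + 218437.16568 + 210146.96434 + 2922701.85929 = 4059674.15861

4059674.16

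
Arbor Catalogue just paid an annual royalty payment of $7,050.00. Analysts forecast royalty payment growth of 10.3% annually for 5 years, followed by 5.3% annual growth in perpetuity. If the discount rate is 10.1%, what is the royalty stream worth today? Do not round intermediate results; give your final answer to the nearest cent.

$191511.77

D_1 = 7776.15000
D_2 = 8577.09345
D_3 = 9460.53408
D_4 = 10434.96909
D_5 = 11509.77090
Terminal value at year 5: TV = D_5×(1+g_2)/(r−g_2) = 12119.78876/0.048 = 252495.59914
P_0 = D_1/(1+r)^1 + D_2/(1+r)^2 + D_3/(1+r)^3 + D_4/(1+r)^4 + D_5/(1+r)^5 + TV/(1+r)^5
    = 7062.80654 + 7075.63634 + 7088.48945 + 7101.36591 + 7114.26576 + 156069.20500 = 191511.76900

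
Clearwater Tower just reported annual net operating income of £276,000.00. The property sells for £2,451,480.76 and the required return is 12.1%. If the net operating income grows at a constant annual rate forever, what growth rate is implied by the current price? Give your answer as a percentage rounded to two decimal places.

P = D₀(1+g)/(r−g) ⇒ P(r−g) = D₀(1+g) ⇒ g(P+D₀) = P·r − D₀
g = (P·r − D₀)/(P + D₀) = (£2,451,480.76×0.121 − £276,000.00) / (£2,451,480.76 + £276,000.00) = 0.007563

0.76%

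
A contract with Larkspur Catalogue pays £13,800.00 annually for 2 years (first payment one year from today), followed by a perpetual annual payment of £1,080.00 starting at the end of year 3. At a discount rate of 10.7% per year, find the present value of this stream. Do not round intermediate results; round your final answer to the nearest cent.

£31963.84

PV of 2-year annuity: £13,800.00 × [1 − (1+0.107)^−2] / 0.107 = 23727.30322
Perpetuity value at year 2: £1,080.00 / 0.107 = 10093.45794
PV of perpetuity: 10093.45794 / (1+0.107)^2 = 8236.53856
Total PV = 23727.30322 + 8236.53856 = 31963.84178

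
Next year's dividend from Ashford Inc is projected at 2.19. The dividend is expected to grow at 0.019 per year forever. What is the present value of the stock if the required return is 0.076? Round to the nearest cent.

Growing perpetuity: P = D₁ / (r − g) = 2.1900 / (0.076 − 0.019) = 38.42

38.42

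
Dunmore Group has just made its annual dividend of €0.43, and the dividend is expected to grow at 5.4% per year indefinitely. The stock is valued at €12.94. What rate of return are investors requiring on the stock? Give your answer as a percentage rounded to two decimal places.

D₁ = €0.43 × 1.054 = €0.4532
P = D₁/(r − g) ⇒ r = D₁/P + g = €0.4532/€12.94 + 0.054 = 0.035025 + 0.054 = 0.089025

8.90%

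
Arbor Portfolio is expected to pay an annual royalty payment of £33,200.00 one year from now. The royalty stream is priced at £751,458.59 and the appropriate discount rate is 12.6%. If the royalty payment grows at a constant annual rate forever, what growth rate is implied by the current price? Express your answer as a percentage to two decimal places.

8.18%

P = D₁/(r−g) ⇒ g = r − D₁/P = 0.126 − £33,200.00/£751,458.59 = 0.081819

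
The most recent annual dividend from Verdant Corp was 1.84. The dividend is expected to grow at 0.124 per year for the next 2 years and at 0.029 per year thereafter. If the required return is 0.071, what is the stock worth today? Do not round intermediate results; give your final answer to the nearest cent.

D_1 = 2.06816
D_2 = 2.32461
Terminal value at year 2: TV = D_2×(1+g_2)/(r−g_2) = 2.39203/0.042 = 56.95299
P_0 = D_1/(1+r)^1 + D_2/(1+r)^2 + TV/(1+r)^2
    = 1.93106 + 2.02662 + 49.65210 = 53.60977

53.61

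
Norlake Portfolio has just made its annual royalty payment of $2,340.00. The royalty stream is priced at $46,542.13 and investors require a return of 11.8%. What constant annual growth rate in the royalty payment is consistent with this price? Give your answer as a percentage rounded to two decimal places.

P = D₀(1+g)/(r−g) ⇒ P(r−g) = D₀(1+g) ⇒ g(P+D₀) = P·r − D₀
g = (P·r − D₀)/(P + D₀) = ($46,542.13×0.118 − $2,340.00) / ($46,542.13 + $2,340.00) = 0.064481

6.45%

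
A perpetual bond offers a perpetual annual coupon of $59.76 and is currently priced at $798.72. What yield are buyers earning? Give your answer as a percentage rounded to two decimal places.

7.48%

P = C/r ⇒ r = C/P = $59.76/$798.72 = 0.074820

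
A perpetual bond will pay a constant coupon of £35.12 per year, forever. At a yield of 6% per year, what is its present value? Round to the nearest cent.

£585.33

Level perpetuity: PV = C / r = £35.12 / 0.06 = £585.33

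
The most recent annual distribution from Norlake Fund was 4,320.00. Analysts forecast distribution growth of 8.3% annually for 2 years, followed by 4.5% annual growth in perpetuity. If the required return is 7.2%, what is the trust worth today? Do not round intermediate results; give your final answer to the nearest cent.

D_1 = 4678.56000
D_2 = 5066.88048
Terminal value at year 2: TV = D_2×(1+g_2)/(r−g_2) = 5294.89010/0.027 = 196107.04080
P_0 = D_1/(1+r)^1 + D_2/(1+r)^2 + TV/(1+r)^2
    = 4364.32836 + 4409.11158 + 170648.94812 = 179422.38806

179422.39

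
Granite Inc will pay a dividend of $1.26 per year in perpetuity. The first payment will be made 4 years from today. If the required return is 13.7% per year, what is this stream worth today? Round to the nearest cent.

$6.26

Value at end of year 3: C / r = $1.26 / 0.137 = $9.1971
Discount to today: PV = $9.1971 / (1 + 0.137)^3 = $9.1971 / 1.469878 = $6.26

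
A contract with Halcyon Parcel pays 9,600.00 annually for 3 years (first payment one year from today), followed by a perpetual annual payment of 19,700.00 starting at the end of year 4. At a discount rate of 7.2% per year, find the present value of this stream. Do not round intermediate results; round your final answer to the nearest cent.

PV of 3-year annuity: 9,600.00 × [1 − (1+0.072)^−3] / 0.072 = 25101.65812
Perpetuity value at year 3: 19,700.00 / 0.072 = 273611.11111
PV of perpetuity: 273611.11111 / (1+0.072)^3 = 222100.41685
Total PV = 25101.65812 + 222100.41685 = 247202.07497

247202.07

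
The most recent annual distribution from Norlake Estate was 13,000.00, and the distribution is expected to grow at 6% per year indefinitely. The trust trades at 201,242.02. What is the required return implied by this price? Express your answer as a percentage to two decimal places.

12.85%

D₁ = 13,000.00 × 1.06 = 13,780.0000
P = D₁/(r − g) ⇒ r = D₁/P + g = 13,780.0000/201,242.02 + 0.06 = 0.068475 + 0.06 = 0.128475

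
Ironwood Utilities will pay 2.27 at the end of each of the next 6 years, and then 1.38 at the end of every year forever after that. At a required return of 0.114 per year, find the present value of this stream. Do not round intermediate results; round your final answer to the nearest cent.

PV of 6-year annuity: 2.27 × [1 − (1+0.114)^−6] / 0.114 = 9.49367
Perpetuity value at year 6: 1.38 / 0.114 = 12.10526
PV of perpetuity: 12.10526 / (1+0.114)^6 = 6.33378
Total PV = 9.49367 + 6.33378 = 15.82745

15.83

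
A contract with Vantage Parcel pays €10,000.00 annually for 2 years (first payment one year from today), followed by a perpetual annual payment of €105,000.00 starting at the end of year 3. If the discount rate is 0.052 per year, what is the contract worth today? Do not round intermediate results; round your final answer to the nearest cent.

PV of 2-year annuity: €10,000.00 × [1 − (1+0.052)^−2] / 0.052 = 18541.54318
Perpetuity value at year 2: €105,000.00 / 0.052 = 2019230.76923
PV of perpetuity: 2019230.76923 / (1+0.052)^2 = 1824544.56587
Total PV = 18541.54318 + 1824544.56587 = 1843086.10905

€1843086.11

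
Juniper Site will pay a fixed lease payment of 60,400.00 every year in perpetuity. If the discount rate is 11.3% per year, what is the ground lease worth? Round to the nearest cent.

534513.27

Level perpetuity: PV = C / r = 60,400.00 / 0.113 = 534,513.27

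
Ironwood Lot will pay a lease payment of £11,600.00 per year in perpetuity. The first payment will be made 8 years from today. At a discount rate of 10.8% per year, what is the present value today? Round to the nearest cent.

Value at end of year 7: C / r = £11,600.00 / 0.108 = £107,407.4074
Discount to today: PV = £107,407.4074 / (1 + 0.108)^7 = £107,407.4074 / 2.050115 = £52,390.91

£52390.91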